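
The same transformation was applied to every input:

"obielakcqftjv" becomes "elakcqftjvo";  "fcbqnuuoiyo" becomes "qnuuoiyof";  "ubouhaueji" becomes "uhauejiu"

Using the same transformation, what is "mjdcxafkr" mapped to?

Each output is the input with this applied: move the first 3 characters to the end (rotate left by 3), then delete the last 2 characters.
For "mjdcxafkr", step one produces "cxafkrmjd"; step two turns that into "cxafkrm".

cxafkrm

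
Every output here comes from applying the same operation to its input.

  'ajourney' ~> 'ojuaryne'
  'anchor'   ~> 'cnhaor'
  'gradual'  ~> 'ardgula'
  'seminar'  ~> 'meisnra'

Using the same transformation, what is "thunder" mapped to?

uhntdre

Rule — move the first 2 characters to the end (rotate left by 2), then take characters alternately from the front and the back (1st, last, 2nd, 2nd-last, ...).
For "thunder", step one produces "underth"; step two turns that into "uhntdre".
(Check on "anchor": → "choran" → "cnhaor" ✓)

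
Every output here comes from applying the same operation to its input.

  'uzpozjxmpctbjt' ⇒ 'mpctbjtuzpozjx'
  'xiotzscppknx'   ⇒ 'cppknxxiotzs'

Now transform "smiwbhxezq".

The pattern: swap the front and back halves of the string.
"smiwbhxezq" → "hxezqsmiwb".

hxezqsmiwb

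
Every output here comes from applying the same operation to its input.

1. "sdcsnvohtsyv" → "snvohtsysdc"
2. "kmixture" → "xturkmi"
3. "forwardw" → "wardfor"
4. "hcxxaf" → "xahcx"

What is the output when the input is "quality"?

litqua

The pattern: delete the last character, then move the first 3 characters to the end (rotate left by 3).
For "quality", step one produces "qualit"; step two turns that into "litqua".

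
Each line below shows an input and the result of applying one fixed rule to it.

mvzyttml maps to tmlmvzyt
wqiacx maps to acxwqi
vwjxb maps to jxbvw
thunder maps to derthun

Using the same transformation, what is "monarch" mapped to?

The pattern: move the last 3 characters to the front (rotate right by 3).
"monarch" → "rchmona".

rchmona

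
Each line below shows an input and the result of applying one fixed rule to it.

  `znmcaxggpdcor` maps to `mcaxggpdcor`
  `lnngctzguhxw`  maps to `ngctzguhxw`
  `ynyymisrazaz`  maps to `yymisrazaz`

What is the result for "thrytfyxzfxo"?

rytfyxzfxo

In each case the input is transformed by: delete the first 2 characters.
For "thrytfyxzfxo" the result is "rytfyxzfxo".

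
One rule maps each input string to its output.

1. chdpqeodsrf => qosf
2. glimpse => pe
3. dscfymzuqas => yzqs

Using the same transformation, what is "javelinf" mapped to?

ln

The pattern: keep every other character starting from the first (positions 1st, 3rd, 5th, ...), then delete the first 2 characters.
On "javelinf": the first step gives "jvln", and the second then gives "ln".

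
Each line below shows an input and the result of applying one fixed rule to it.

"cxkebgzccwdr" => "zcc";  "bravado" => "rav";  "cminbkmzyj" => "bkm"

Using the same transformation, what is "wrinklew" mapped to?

The rule is to move the last 3 characters to the front (rotate right by 3), then keep only the last 3 characters.
For "wrinklew", step one produces "lewwrink"; step two turns that into "ink".

ink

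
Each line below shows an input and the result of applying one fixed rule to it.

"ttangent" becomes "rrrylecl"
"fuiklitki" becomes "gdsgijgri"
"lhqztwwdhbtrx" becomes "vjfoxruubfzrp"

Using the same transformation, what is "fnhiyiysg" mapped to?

edlfgwgwq

The rule is to move the last character to the front, then shift every letter 2 places backward in the alphabet (wrapping around).
Working it through for "fnhiyiysg": intermediate "gfnhiyiys", final "edlfgwgwq".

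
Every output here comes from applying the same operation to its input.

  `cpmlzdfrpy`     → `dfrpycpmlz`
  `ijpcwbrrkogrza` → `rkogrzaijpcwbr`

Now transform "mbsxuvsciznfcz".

ciznfczmbsxuvs

What's happening: swap the front and back halves of the string.
Doing the same to "mbsxuvsciznfcz": "ciznfczmbsxuvs".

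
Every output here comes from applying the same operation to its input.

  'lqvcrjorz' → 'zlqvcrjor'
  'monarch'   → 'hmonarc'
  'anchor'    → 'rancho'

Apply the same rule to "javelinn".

njavelin

The rule is to move the last character to the front.
So "javelinn" becomes "njavelin".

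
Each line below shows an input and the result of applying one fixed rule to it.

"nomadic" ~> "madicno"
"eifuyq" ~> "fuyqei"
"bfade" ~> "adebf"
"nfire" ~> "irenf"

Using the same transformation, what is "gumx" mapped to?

mxgu

Looking at the pairs, the operation is to move the first 2 characters to the end (rotate left by 2).
On "gumx" that produces "mxgu".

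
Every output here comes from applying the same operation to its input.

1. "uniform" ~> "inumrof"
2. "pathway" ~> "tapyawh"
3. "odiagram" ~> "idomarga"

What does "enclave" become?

Each output is the input with this applied: move the first 3 characters to the end (rotate left by 3), then reverse the string.
Applying both steps to "enclave": "laveenc", then "cneeval".

cneeval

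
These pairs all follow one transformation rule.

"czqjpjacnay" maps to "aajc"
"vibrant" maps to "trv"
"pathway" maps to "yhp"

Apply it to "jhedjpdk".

ddj

Each output is the input with this applied: keep one character in every 3, starting at position 1 (positions 1st, 4th, 7th, ...), then reverse the string.
Applying both steps to "jhedjpdk": "jdd", then "ddj".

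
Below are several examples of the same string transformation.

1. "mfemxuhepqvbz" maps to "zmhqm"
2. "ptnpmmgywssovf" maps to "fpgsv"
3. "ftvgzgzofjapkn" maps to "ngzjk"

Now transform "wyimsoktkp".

pmkw

In each case the input is transformed by: swap the first and last characters, then keep one character in every 3, starting at position 1 (positions 1st, 4th, 7th, ...).
Working it through for "wyimsoktkp": intermediate "pyimsoktkw", final "pmkw".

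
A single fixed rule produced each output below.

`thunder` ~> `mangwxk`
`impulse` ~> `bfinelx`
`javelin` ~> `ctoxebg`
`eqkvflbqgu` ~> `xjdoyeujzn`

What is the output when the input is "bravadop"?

uktotwhi

Rule — shift every letter 7 places backward in the alphabet (wrapping around).
For "bravadop" the result is "uktotwhi".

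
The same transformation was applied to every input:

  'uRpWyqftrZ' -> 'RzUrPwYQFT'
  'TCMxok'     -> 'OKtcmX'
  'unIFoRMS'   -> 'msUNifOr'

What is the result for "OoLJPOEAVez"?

The transformation: move the last 2 characters to the front (rotate right by 2), then flip the case of every letter.
Applying both steps to "OoLJPOEAVez": "ezOoLJPOEAV", then "EZoOljpoeav".

EZoOljpoeav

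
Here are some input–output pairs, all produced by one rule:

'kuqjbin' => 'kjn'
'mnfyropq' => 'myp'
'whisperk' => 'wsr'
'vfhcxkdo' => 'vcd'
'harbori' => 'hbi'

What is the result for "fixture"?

fte

The pattern: keep one character in every 3, starting at position 1 (positions 1st, 4th, 7th, ...).
Doing the same to "fixture": "fte".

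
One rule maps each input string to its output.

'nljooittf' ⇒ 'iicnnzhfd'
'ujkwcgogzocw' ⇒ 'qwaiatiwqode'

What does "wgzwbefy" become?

qvyzsqat

What's happening: shift every letter 6 places backward in the alphabet (wrapping around), then move the first 3 characters to the end (rotate left by 3).
Starting from "wgzwbefy": after the first operation, "qatqvyzs"; after the second, "qvyzsqat".
(Check on "ujkwcgogzocw": → "odeqwaiatiwq" → "qwaiatiwqode" ✓)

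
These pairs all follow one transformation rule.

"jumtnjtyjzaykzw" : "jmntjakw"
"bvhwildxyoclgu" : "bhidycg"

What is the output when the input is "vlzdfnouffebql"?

Each output is the input with this applied: keep every other character starting from the first (positions 1st, 3rd, 5th, ...).
On "vlzdfnouffebql" that produces "vzfofeq".

vzfofeq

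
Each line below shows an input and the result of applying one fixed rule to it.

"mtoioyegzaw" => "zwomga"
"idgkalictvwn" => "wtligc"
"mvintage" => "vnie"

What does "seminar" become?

Looking at the pairs, the operation is to sort the characters into reverse alphabetical order, then keep every other character starting from the first (positions 1st, 3rd, 5th, ...).
"seminar" → "srnmiea" → "snia".

snia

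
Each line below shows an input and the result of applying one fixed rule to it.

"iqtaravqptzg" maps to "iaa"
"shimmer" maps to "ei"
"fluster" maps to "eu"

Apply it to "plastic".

ia

Looking at the pairs, the operation is to move the last 3 characters to the front (rotate right by 3), then keep only the vowels.
Starting from "plastic": after the first operation, "ticplas"; after the second, "ia".
(Check on "shimmer": → "mershim" → "ei" ✓)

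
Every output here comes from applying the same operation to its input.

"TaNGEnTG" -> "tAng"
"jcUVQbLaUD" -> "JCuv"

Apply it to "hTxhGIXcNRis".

Each output is the input with this applied: flip the case of every letter, then keep only the first 4 characters.
Starting from "hTxhGIXcNRis": after the first operation, "HtXHgixCnrIS"; after the second, "HtXH".

HtXH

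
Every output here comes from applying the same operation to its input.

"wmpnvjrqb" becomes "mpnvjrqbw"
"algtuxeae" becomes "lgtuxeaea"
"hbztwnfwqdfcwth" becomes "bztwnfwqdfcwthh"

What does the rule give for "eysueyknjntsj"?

ysueyknjntsje

In each case the input is transformed by: move the first character to the end.
So "eysueyknjntsj" becomes "ysueyknjntsje".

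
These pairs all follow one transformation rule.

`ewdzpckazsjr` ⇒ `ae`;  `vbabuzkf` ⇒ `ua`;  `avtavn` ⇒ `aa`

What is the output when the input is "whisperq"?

ei

The pattern: swap the front and back halves of the string, then keep only the vowels.
Starting from "whisperq": after the first operation, "perqwhis"; after the second, "ei".
(Check on "vbabuzkf": → "uzkfvbab" → "ua" ✓)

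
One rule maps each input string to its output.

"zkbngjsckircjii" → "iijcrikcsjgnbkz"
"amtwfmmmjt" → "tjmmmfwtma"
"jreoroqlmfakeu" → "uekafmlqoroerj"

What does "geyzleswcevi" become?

In each case the input is transformed by: reverse the string.
For "geyzleswcevi" the result is "ivecwselzyeg".

ivecwselzyeg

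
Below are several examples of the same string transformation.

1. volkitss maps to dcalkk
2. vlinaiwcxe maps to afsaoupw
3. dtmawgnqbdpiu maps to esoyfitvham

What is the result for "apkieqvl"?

What's happening: delete the first 2 characters, then shift every letter 8 places backward in the alphabet (wrapping around).
Working it through for "apkieqvl": intermediate "kieqvl", final "cawind".

cawind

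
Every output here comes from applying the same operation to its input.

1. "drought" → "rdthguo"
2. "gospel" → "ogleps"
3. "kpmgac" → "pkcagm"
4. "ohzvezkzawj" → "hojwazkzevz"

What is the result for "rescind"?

Rule — move the first 2 characters to the end (rotate left by 2), then reverse the string.
"rescind" → "scindre" → "erdnics".
(Check on "ohzvezkzawj": → "zvezkzawjoh" → "hojwazkzevz" ✓)

erdnics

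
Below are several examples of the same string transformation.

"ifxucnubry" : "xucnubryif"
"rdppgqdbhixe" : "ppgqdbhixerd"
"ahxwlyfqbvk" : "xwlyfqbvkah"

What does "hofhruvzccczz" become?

fhruvzccczzho

Looking at the pairs, the operation is to move the first 2 characters to the end (rotate left by 2).
For "hofhruvzccczz" the result is "fhruvzccczzho".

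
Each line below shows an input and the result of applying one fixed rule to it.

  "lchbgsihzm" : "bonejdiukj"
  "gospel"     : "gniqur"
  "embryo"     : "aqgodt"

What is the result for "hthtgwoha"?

Each output is the input with this applied: shift every letter 2 places forward in the alphabet (wrapping around), then move the last 2 characters to the front (rotate right by 2).
"hthtgwoha" → "jvjviyqjc" → "jcjvjviyq".

jcjvjviyq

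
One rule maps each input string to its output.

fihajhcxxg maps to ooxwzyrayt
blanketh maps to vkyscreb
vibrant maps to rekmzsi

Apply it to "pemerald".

rcugvdvi

Rule — move the last 3 characters to the front (rotate right by 3), then shift every letter 9 places backward in the alphabet (wrapping around).
Working it through for "pemerald": intermediate "aldpemer", final "rcugvdvi".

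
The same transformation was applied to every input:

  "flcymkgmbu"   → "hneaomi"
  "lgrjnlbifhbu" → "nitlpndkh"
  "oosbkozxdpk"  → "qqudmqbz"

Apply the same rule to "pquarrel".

What's happening: shift every letter 2 places forward in the alphabet (wrapping around), then delete the last 3 characters.
Starting from "pquarrel": after the first operation, "rswcttgn"; after the second, "rswct".

rswct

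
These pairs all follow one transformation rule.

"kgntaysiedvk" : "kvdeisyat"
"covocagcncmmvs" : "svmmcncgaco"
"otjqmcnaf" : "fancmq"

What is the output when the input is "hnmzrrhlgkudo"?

odukglhrrz

Rule — delete the first 3 characters, then reverse the string.
For "hnmzrrhlgkudo", step one produces "zrrhlgkudo"; step two turns that into "odukglhrrz".
(Check on "kgntaysiedvk": → "taysiedvk" → "kvdeisyat" ✓)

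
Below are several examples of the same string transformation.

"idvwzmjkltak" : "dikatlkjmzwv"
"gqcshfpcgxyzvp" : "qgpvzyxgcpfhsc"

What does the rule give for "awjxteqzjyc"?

wacyjzqetxj

What's happening: move the first 2 characters to the end (rotate left by 2), then reverse the string.
On "awjxteqzjyc": the first step gives "jxteqzjycaw", and the second then gives "wacyjzqetxj".
(Check on "idvwzmjkltak": → "vwzmjkltakid" → "dikatlkjmzwv" ✓)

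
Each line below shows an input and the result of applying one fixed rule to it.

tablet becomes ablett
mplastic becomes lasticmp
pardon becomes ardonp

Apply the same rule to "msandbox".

In each case the input is transformed by: move the last 2 characters to the front (rotate right by 2), then swap the front and back halves of the string.
Doing the same to "msandbox": "andboxms".

andboxms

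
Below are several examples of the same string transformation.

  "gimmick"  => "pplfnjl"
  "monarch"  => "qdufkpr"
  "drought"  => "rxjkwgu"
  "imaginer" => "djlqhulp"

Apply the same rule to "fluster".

The pattern: move the first 2 characters to the end (rotate left by 2), then shift every letter 3 places forward in the alphabet (wrapping around).
"fluster" → "usterfl" → "xvwhuio".

xvwhuio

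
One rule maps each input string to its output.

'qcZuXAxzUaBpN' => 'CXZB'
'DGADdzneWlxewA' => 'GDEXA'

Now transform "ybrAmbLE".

The rule is to keep one character in every 3, starting at position 2 (positions 2nd, 5th, 8th, ...), then convert every letter to uppercase.
Applying both steps to "ybrAmbLE": "bmE", then "BME".

BME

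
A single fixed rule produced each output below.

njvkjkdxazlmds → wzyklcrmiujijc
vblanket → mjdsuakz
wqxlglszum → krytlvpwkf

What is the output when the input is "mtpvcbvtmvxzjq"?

sluwyiplsoubau

The pattern: swap the front and back halves of the string, then shift every letter 1 place backward in the alphabet (wrapping around).
Starting from "mtpvcbvtmvxzjq": after the first operation, "tmvxzjqmtpvcbv"; after the second, "sluwyiplsoubau".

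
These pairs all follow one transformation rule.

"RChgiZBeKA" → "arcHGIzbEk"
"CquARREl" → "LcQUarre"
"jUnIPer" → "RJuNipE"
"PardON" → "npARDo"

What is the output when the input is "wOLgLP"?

What's happening: move the last character to the front, then flip the case of every letter.
Starting from "wOLgLP": after the first operation, "PwOLgL"; after the second, "pWolGl".

pWolGl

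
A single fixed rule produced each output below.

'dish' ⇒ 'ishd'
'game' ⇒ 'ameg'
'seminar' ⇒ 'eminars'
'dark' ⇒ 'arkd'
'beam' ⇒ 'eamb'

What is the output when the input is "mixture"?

ixturem

What's happening: move the first character to the end.
So "mixture" becomes "ixturem".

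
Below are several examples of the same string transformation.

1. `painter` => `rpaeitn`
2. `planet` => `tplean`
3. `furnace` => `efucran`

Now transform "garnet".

tgaern

Each output is the input with this applied: swap the first and last characters, then take characters alternately from the front and the back (1st, last, 2nd, 2nd-last, ...).
"garnet" → "tarneg" → "tgaern".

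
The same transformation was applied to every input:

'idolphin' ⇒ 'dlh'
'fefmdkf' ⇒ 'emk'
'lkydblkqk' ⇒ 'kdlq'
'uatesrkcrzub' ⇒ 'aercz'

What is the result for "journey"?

ore

The rule is to delete the last character, then keep every other character starting from the second (positions 2nd, 4th, 6th, ...).
For "journey", step one produces "journe"; step two turns that into "ore".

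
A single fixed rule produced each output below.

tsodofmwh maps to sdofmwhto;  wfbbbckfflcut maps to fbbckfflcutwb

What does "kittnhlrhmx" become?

The pattern: move the first 2 characters to the end (rotate left by 2), then swap the first and last characters.
On "kittnhlrhmx": the first step gives "ttnhlrhmxki", and the second then gives "itnhlrhmxkt".
(Check on "wfbbbckfflcut": → "bbbckfflcutwf" → "fbbckfflcutwb" ✓)

itnhlrhmxkt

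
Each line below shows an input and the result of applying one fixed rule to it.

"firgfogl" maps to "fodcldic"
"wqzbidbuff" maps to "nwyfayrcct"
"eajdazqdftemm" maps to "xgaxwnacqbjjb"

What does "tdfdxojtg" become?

In each case the input is transformed by: shift every letter 3 places backward in the alphabet (wrapping around), then move the first character to the end.
Working it through for "tdfdxojtg": intermediate "qacaulgqd", final "acaulgqdq".

acaulgqdq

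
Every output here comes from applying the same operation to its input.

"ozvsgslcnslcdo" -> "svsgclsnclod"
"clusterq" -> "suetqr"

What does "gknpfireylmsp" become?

Rule — swap each adjacent pair of characters (1↔2, 3↔4, ...), then delete the first 2 characters.
Working it through for "gknpfireylmsp": intermediate "kgpniferlysmp", final "pniferlysmp".
(Check on "ozvsgslcnslcdo": → "zosvsgclsnclod" → "svsgclsnclod" ✓)

pniferlysmp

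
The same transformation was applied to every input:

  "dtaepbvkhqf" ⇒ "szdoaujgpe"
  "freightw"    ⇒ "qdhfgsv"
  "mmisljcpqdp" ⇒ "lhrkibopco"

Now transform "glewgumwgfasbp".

kdvftlvfezrao

The transformation: delete the first character, then shift every letter 1 place backward in the alphabet (wrapping around).
For "glewgumwgfasbp", step one produces "lewgumwgfasbp"; step two turns that into "kdvftlvfezrao".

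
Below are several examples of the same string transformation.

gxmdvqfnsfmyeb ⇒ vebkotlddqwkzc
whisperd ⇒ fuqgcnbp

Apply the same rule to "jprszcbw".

The rule is to shift every letter 2 places backward in the alphabet (wrapping around), then swap each adjacent pair of characters (1↔2, 3↔4, ...).
For "jprszcbw", step one produces "hnpqxazu"; step two turns that into "nhqpaxuz".

nhqpaxuz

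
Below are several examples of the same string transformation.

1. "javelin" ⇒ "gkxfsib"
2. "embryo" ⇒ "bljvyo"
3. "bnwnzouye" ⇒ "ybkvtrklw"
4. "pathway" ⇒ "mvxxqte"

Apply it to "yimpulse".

vbfpjimr

Rule — take characters alternately from the front and the back (1st, last, 2nd, 2nd-last, ...), then shift every letter 3 places backward in the alphabet (wrapping around).
Working it through for "yimpulse": intermediate "yeismlpu", final "vbfpjimr".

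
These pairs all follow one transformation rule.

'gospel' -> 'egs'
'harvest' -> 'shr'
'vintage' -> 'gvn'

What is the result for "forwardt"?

dfra

The pattern: move the last 3 characters to the front (rotate right by 3), then keep every other character starting from the second (positions 2nd, 4th, 6th, ...).
Starting from "forwardt": after the first operation, "rdtforwa"; after the second, "dfra".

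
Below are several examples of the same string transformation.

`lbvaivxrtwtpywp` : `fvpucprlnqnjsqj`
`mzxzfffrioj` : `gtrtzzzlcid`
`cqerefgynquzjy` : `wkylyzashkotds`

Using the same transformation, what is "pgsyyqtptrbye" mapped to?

In each case the input is transformed by: shift every letter 6 places backward in the alphabet (wrapping around).
"pgsyyqtptrbye" → "jamssknjnlvsy".

jamssknjnlvsy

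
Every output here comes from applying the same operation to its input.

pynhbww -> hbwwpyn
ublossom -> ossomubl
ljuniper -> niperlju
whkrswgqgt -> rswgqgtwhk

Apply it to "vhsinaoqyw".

The rule is to move the first 3 characters to the end (rotate left by 3).
So "vhsinaoqyw" becomes "inaoqywvhs".

inaoqywvhs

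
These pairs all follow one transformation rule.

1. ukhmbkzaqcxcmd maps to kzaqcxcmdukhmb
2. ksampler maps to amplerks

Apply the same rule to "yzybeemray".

beemrayyzy

Rule — swap the front and back halves of the string, then move the last 2 characters to the front (rotate right by 2).
Working it through for "yzybeemray": intermediate "emrayyzybe", final "beemrayyzy".
(Check on "ukhmbkzaqcxcmd": → "aqcxcmdukhmbkz" → "kzaqcxcmdukhmb" ✓)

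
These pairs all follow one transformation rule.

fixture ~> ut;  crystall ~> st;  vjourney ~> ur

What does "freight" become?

gi

The transformation: take characters alternately from the front and the back (1st, last, 2nd, 2nd-last, ...), then keep only the last 2 characters.
So "freight" becomes "gi".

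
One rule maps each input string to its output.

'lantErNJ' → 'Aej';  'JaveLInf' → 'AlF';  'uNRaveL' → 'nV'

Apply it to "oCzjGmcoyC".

What's happening: keep one character in every 3, starting at position 2 (positions 2nd, 5th, 8th, ...), then flip the case of every letter.
Applying both steps to "oCzjGmcoyC": "CGo", then "cgO".

cgO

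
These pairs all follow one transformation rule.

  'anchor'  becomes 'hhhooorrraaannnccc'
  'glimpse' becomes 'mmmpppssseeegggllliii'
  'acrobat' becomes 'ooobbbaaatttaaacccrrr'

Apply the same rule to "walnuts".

The pattern: move the first 3 characters to the end (rotate left by 3), then repeat every character 3 times.
Applying both steps to "walnuts": "nutswal", then "nnnuuutttssswwwaaalll".
(Check on "anchor": → "horanc" → "hhhooorrraaannnccc" ✓)

nnnuuutttssswwwaaalll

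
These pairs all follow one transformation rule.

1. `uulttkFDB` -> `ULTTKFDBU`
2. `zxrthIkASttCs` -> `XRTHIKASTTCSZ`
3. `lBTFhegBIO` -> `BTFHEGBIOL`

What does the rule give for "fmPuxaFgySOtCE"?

MPUXAFGYSOTCEF

Each output is the input with this applied: move the first character to the end, then convert every letter to uppercase.
"fmPuxaFgySOtCE" → "mPuxaFgySOtCEf" → "MPUXAFGYSOTCEF".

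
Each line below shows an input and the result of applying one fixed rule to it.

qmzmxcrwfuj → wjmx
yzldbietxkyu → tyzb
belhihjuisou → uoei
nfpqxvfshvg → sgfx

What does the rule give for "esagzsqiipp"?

ipsz

Each output is the input with this applied: keep one character in every 3, starting at position 2 (positions 2nd, 5th, 8th, ...), then move the first 2 characters to the end (rotate left by 2).
Applying both steps to "esagzsqiipp": "szip", then "ipsz".
(Check on "nfpqxvfshvg": → "fxsg" → "sgfx" ✓)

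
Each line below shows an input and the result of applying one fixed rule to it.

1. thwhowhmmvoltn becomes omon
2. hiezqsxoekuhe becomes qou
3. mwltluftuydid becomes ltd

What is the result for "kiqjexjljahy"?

The transformation: delete the first 2 characters, then keep one character in every 3, starting at position 3 (positions 3rd, 6th, 9th, ...).
For "kiqjexjljahy", step one produces "qjexjljahy"; step two turns that into "elh".

elh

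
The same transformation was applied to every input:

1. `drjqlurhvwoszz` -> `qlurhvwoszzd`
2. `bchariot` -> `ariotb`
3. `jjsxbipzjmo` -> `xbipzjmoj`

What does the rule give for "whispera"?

Looking at the pairs, the operation is to move the first character to the end, then delete the first 2 characters.
"whispera" → "hisperaw" → "speraw".

speraw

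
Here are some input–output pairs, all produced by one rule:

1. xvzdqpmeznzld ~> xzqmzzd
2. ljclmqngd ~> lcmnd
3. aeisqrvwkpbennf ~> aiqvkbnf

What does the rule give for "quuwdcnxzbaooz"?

qudnzao

The rule is to keep every other character starting from the first (positions 1st, 3rd, 5th, ...).
On "quuwdcnxzbaooz" that produces "qudnzao".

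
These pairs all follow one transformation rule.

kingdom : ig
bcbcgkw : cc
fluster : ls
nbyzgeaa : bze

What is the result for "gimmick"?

im

Each output is the input with this applied: keep every other character starting from the second (positions 2nd, 4th, 6th, ...), then delete the last character.
Working it through for "gimmick": intermediate "imc", final "im".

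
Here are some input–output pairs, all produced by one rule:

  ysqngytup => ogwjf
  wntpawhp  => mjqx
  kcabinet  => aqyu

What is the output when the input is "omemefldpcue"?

euubfk

The pattern: keep every other character starting from the first (positions 1st, 3rd, 5th, ...), then shift every letter 10 places backward in the alphabet (wrapping around).
Working it through for "omemefldpcue": intermediate "oeelpu", final "euubfk".
(Check on "kcabinet": → "kaie" → "aqyu" ✓)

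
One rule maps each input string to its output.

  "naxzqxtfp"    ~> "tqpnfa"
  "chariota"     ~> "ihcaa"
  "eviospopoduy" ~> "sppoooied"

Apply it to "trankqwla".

qnlkaa

The pattern: sort the characters into reverse alphabetical order, then delete the first 3 characters.
Starting from "trankqwla": after the first operation, "wtrqnlkaa"; after the second, "qnlkaa".
(Check on "eviospopoduy": → "yvusppoooied" → "sppoooied" ✓)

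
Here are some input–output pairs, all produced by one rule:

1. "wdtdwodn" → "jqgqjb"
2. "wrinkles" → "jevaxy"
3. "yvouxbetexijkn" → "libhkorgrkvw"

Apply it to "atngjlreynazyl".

ngatwyerlanm

The pattern: delete the last 2 characters, then shift every letter 13 places forward in the alphabet (wrapping around) — i.e. ROT13.
Working it through for "atngjlreynazyl": intermediate "atngjlreynaz", final "ngatwyerlanm".
(Check on "wdtdwodn": → "wdtdwo" → "jqgqjb" ✓)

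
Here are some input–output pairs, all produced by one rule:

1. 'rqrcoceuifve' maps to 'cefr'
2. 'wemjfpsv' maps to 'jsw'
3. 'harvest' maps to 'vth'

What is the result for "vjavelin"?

Rule — keep one character in every 3, starting at position 1 (positions 1st, 4th, 7th, ...), then move the first character to the end.
"vjavelin" → "vvi" → "viv".
(Check on "harvest": → "hvt" → "vth" ✓)

viv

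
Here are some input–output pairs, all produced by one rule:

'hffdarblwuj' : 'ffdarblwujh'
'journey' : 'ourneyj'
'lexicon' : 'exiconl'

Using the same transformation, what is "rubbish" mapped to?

ubbishr

Each output is the input with this applied: move the first character to the end.
So "rubbish" becomes "ubbishr".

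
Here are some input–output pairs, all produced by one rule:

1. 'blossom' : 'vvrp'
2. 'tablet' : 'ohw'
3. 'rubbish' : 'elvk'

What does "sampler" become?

sohu

Each output is the input with this applied: delete the first 3 characters, then shift every letter 3 places forward in the alphabet (wrapping around).
Applying both steps to "sampler": "pler", then "sohu".
(Check on "tablet": → "let" → "ohw" ✓)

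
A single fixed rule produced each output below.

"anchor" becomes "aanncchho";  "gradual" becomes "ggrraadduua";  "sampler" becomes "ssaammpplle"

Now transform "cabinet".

In each case the input is transformed by: double every character, then delete the last 3 characters.
Starting from "cabinet": after the first operation, "ccaabbiinneett"; after the second, "ccaabbiinne".

ccaabbiinne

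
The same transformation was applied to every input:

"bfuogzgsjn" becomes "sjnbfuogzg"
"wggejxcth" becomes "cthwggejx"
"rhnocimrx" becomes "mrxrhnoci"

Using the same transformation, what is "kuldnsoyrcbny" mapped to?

The rule is to move the last 3 characters to the front (rotate right by 3).
Applying that to "kuldnsoyrcbny" gives "bnykuldnsoyrc".

bnykuldnsoyrc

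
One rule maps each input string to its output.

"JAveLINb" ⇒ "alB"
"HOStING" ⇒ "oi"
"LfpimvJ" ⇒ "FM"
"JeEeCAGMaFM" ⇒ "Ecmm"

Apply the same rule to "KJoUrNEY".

The rule is to flip the case of every letter, then keep one character in every 3, starting at position 2 (positions 2nd, 5th, 8th, ...).
Doing the same to "KJoUrNEY": "jRy".

jRy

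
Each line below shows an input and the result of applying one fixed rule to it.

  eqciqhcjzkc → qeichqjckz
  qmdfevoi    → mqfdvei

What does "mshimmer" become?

In each case the input is transformed by: swap each adjacent pair of characters (1↔2, 3↔4, ...), then delete the last character.
On "mshimmer": the first step gives "smihmmre", and the second then gives "smihmmr".

smihmmr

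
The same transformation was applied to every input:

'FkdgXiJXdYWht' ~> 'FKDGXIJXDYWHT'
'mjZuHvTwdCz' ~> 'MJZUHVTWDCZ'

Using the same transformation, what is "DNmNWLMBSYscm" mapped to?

The transformation: convert every letter to uppercase.
So "DNmNWLMBSYscm" becomes "DNMNWLMBSYSCM".

DNMNWLMBSYSCM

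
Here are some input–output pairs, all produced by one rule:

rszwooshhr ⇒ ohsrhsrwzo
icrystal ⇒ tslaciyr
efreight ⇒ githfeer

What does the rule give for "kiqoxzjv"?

zxvjikoq

Looking at the pairs, the operation is to swap each adjacent pair of characters (1↔2, 3↔4, ...), then swap the front and back halves of the string.
Working it through for "kiqoxzjv": intermediate "ikoqzxvj", final "zxvjikoq".
(Check on "icrystal": → "ciyrtsla" → "tslaciyr" ✓)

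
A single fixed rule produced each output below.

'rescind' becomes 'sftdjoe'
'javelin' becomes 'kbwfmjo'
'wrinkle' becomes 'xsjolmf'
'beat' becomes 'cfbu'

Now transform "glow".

hmpx

Rule — shift every letter 1 place forward in the alphabet (wrapping around).
So "glow" becomes "hmpx".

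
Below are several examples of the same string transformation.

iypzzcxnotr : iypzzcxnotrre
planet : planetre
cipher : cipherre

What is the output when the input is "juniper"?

Looking at the pairs, the operation is to append "re".
Applying that to "juniper" gives "juniperre".

juniperre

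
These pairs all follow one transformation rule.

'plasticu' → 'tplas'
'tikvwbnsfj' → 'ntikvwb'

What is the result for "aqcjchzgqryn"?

qaqcjchzg

In each case the input is transformed by: delete the last 3 characters, then move the last character to the front.
Applying both steps to "aqcjchzgqryn": "aqcjchzgq", then "qaqcjchzg".
(Check on "tikvwbnsfj": → "tikvwbn" → "ntikvwb" ✓)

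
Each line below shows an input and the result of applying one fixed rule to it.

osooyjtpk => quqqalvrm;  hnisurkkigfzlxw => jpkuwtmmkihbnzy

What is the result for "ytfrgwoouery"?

avhtiyqqwgta

The pattern: shift every letter 2 places forward in the alphabet (wrapping around).
For "ytfrgwoouery" the result is "avhtiyqqwgta".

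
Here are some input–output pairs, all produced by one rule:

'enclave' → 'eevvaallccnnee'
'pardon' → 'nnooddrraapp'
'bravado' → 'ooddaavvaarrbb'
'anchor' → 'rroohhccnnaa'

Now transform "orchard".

The transformation: reverse the string, then double every character.
On "orchard": the first step gives "drahcro", and the second then gives "ddrraahhccrroo".
(Check on "enclave": → "evalcne" → "eevvaallccnnee" ✓)

ddrraahhccrroo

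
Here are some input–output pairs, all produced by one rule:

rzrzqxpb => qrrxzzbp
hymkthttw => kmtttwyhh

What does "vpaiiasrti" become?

iiiprstvaa

The rule is to sort the characters into alphabetical order, then move the first 2 characters to the end (rotate left by 2).
Starting from "vpaiiasrti": after the first operation, "aaiiiprstv"; after the second, "iiiprstvaa".
(Check on "rzrzqxpb": → "bpqrrxzz" → "qrrxzzbp" ✓)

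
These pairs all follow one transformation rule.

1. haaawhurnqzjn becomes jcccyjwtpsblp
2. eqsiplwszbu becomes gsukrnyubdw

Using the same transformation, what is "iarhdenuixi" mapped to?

What's happening: shift every letter 2 places forward in the alphabet (wrapping around).
For "iarhdenuixi" the result is "kctjfgpwkzk".

kctjfgpwkzk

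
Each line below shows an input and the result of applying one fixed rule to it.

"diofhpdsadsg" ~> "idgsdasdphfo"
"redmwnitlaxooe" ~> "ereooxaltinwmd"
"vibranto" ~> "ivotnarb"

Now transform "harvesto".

ahotsevr

The pattern: move the first 2 characters to the end (rotate left by 2), then reverse the string.
Applying both steps to "harvesto": "rvestoha", then "ahotsevr".
(Check on "vibranto": → "brantovi" → "ivotnarb" ✓)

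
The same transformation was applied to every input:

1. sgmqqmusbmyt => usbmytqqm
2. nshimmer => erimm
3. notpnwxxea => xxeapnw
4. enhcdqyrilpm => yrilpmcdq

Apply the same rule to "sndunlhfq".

Rule — delete the first 3 characters, then move the first 3 characters to the end (rotate left by 3).
Working it through for "sndunlhfq": intermediate "unlhfq", final "hfqunl".

hfqunl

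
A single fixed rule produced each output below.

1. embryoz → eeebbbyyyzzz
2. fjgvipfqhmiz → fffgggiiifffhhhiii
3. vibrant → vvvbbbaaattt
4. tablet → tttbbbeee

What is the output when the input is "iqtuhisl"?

What's happening: keep every other character starting from the first (positions 1st, 3rd, 5th, ...), then repeat every character 3 times.
"iqtuhisl" → "iths" → "iiittthhhsss".
(Check on "embryoz": → "ebyz" → "eeebbbyyyzzz" ✓)

iiittthhhsss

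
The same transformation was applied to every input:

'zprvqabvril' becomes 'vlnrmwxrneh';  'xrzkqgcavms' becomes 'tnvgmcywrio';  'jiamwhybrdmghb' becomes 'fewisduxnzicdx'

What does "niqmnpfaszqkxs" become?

jemijlbwovmgto

The rule is to shift every letter 4 places backward in the alphabet (wrapping around).
Doing the same to "niqmnpfaszqkxs": "jemijlbwovmgto".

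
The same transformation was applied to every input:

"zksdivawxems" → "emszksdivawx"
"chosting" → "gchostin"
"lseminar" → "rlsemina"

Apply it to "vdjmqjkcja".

The pattern: move the first 3 characters to the end (rotate left by 3), then swap the front and back halves of the string.
For "vdjmqjkcja" the result is "javdjmqjkc".
(Check on "chosting": → "stingcho" → "gchostin" ✓)

javdjmqjkc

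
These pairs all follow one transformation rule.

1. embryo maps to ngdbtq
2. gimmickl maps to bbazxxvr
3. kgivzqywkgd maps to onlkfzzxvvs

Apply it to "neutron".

jigdcct

The transformation: sort the characters into reverse alphabetical order, then shift every letter 11 places backward in the alphabet (wrapping around).
Doing the same to "neutron": "jigdcct".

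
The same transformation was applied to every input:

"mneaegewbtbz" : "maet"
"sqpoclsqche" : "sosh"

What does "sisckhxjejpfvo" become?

Each output is the input with this applied: keep one character in every 3, starting at position 1 (positions 1st, 4th, 7th, ...).
So "sisckhxjejpfvo" becomes "scxjv".

scxjv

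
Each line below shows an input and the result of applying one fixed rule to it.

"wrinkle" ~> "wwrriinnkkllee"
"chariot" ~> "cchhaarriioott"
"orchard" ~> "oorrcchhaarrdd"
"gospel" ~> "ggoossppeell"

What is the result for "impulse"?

Rule — double every character.
So "impulse" becomes "iimmppuullssee".

iimmppuullssee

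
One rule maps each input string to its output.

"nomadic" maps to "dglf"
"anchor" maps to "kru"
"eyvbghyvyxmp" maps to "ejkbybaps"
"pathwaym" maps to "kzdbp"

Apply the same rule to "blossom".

In each case the input is transformed by: delete the first 3 characters, then shift every letter 3 places forward in the alphabet (wrapping around).
On "blossom": the first step gives "ssom", and the second then gives "vvrp".

vvrp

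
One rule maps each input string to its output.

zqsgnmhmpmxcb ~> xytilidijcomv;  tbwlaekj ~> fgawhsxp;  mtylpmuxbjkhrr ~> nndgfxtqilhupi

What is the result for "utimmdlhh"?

In each case the input is transformed by: reverse the string, then shift every letter 4 places backward in the alphabet (wrapping around).
Working it through for "utimmdlhh": intermediate "hhldmmitu", final "ddhziiepq".

ddhziiepq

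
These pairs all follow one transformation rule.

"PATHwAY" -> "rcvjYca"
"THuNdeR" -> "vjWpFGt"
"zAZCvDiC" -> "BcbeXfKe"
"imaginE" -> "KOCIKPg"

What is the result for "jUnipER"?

LwPKRgt

The rule is to shift every letter 2 places forward in the alphabet (wrapping around), then flip the case of every letter.
Working it through for "jUnipER": intermediate "lWpkrGT", final "LwPKRgt".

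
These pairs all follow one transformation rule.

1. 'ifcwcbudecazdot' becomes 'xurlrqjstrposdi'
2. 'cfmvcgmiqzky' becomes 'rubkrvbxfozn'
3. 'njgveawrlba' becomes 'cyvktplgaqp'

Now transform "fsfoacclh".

Each output is the input with this applied: shift every letter 11 places backward in the alphabet (wrapping around).
So "fsfoacclh" becomes "uhudprraw".

uhudprraw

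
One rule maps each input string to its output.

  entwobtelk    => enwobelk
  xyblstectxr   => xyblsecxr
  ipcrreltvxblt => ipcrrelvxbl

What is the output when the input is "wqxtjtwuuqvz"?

wqxjwuuqvz

The rule is to remove every "t".
For "wqxtjtwuuqvz" the result is "wqxjwuuqvz".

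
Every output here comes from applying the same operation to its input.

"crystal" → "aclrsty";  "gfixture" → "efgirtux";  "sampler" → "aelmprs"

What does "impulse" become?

eilmpsu

Each output is the input with this applied: sort the characters into alphabetical order.
"impulse" → "eilmpsu".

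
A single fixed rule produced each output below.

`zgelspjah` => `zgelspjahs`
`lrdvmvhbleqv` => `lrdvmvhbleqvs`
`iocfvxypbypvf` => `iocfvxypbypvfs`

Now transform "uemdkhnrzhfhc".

uemdkhnrzhfhcs

What's happening: append "s".
On "uemdkhnrzhfhc" that produces "uemdkhnrzhfhcs".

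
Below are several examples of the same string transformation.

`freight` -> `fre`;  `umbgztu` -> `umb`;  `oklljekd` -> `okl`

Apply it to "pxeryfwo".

pxe

The rule is to keep only the first 3 characters.
On "pxeryfwo" that produces "pxe".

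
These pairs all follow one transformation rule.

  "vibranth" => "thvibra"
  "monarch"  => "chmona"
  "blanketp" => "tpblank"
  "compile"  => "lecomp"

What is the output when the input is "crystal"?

alcrys

Looking at the pairs, the operation is to move the last 3 characters to the front (rotate right by 3), then delete the first character.
"crystal" → "talcrys" → "alcrys".
(Check on "compile": → "ilecomp" → "lecomp" ✓)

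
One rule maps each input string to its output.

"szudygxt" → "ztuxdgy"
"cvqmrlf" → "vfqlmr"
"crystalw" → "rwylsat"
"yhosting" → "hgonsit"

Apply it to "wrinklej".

Looking at the pairs, the operation is to delete the first character, then take characters alternately from the front and the back (1st, last, 2nd, 2nd-last, ...).
Applying both steps to "wrinklej": "rinklej", then "rjienlk".
(Check on "yhosting": → "hosting" → "hgonsit" ✓)

rjienlk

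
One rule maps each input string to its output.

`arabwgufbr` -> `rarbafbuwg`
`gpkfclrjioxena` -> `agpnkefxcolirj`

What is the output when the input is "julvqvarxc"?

The pattern: swap the first and last characters, then take characters alternately from the front and the back (1st, last, 2nd, 2nd-last, ...).
On "julvqvarxc": the first step gives "culvqvarxj", and the second then gives "cjuxlrvaqv".

cjuxlrvaqv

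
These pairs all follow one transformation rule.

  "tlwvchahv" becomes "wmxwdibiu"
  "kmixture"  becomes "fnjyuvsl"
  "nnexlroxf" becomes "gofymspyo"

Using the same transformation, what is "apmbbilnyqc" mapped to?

dqnccjmozrb

In each case the input is transformed by: swap the first and last characters, then shift every letter 1 place forward in the alphabet (wrapping around).
"apmbbilnyqc" → "cpmbbilnyqa" → "dqnccjmozrb".
(Check on "kmixture": → "emixturk" → "fnjyuvsl" ✓)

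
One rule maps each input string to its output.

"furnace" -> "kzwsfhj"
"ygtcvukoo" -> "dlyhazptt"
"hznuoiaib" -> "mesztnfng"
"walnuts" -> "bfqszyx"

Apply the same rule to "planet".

The rule is to shift every letter 5 places forward in the alphabet (wrapping around).
So "planet" becomes "uqfsjy".

uqfsjy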